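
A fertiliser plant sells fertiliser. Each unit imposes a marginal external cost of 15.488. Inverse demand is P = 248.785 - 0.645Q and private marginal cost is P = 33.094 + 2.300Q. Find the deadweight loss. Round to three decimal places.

DWL = 40.726

Market equilibrium (private): 33.094 + 2.300Q = 248.785 - 0.645Q → Q_m = 73.2397.
Social marginal cost = private MC + MEC = 48.582 + 2.300Q.
Set SMC = demand: 48.582 + 2.300Q = 248.785 - 0.645Q → Q* = 67.9806.
The welfare-loss triangle has base |Q_m − Q*| and height MEC(Q_m) (the vertical gap between SMC and demand is zero at Q* and MEC at Q_m).
DWL = ½ × 5.2591 × 15.4880 = 40.7265.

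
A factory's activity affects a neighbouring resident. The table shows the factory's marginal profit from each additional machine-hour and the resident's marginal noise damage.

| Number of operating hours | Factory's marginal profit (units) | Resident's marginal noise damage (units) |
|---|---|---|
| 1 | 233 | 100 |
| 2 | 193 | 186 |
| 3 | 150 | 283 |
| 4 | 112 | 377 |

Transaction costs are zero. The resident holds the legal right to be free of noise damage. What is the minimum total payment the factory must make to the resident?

Efficient level: marginal profit ≥ marginal noise damage through level 2, so k* = 2.
With the resident holding the right, the factory must at least compensate total damage at k*: 100 + 186 = 286.

286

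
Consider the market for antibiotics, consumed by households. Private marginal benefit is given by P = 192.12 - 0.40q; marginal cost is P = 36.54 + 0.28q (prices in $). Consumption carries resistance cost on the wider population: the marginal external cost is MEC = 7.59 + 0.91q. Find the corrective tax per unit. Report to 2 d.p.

Social marginal benefit = demand − MEC = 184.53 - 1.31q.
Set SMB = MC: 184.53 - 1.31q = 36.54 + 0.28q → q* = 93.0755.
The Pigouvian tax equals MEC at q*: 7.59 + 0.91×93.0755 = 92.2887.

tax = $92.29 per unit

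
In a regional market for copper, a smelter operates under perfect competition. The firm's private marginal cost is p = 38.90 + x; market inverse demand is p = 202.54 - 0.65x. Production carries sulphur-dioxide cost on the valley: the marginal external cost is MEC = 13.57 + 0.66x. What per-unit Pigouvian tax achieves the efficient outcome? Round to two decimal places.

Social marginal cost = private MC + MEC = 52.47 + 1.66x.
Set SMC = demand: 52.47 + 1.66x = 202.54 - 0.65x → x* = 64.9654.
The Pigouvian tax equals MEC at x*: 13.57 + 0.66×64.9654 = 56.4472.

tax = 56.45 per unit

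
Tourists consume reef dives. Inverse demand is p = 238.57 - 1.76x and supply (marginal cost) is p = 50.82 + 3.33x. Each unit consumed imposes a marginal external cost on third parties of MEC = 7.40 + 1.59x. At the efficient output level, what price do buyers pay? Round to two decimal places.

Social marginal benefit = demand − MEC = 231.17 - 3.35x.
Set SMB = MC: 231.17 - 3.35x = 50.82 + 3.33x → x* = 26.9985.
Consumer price on the demand curve at x*: 238.57 − 1.76×26.9985 = 191.0526.

P = 191.05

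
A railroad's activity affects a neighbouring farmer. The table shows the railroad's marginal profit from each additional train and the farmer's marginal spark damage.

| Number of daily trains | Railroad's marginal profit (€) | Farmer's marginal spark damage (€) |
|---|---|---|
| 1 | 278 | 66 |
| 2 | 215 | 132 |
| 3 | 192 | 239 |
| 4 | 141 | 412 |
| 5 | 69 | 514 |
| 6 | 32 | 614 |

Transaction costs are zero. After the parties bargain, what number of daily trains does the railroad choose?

Bargaining reaches the level where marginal profit last exceeds marginal spark damage.
That holds through level 2 (215 ≥ 132) but not at 3 (192 < 239).

2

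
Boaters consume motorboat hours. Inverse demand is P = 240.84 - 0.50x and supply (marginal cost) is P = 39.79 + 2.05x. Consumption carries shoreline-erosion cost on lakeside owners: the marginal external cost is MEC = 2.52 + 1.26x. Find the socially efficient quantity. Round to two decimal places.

Social marginal benefit = demand − MEC = 238.32 - 1.76x.
Set SMB = MC: 238.32 - 1.76x = 39.79 + 2.05x → x* = 52.1076.

x* = 52.11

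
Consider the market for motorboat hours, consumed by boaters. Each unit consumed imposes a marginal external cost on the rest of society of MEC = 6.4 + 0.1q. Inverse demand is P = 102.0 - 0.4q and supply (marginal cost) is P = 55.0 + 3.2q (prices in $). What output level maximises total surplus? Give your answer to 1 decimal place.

q* = 11.0

Social marginal benefit = demand − MEC = 95.6 - 0.5q.
Set SMB = MC: 95.6 - 0.5q = 55.0 + 3.2q → q* = 10.9730.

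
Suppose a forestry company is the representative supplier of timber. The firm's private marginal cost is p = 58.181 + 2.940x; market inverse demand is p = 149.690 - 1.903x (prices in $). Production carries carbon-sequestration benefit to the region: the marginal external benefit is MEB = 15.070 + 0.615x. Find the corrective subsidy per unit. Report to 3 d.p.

Social marginal cost = private MC − MEB = 43.111 + 2.325x.
Set SMC = demand: 43.111 + 2.325x = 149.690 - 1.903x → x* = 25.2079.
The Pigouvian subsidy equals MEB at x*: 15.070 + 0.615×25.2079 = 30.5729.

subsidy = $30.573 per unit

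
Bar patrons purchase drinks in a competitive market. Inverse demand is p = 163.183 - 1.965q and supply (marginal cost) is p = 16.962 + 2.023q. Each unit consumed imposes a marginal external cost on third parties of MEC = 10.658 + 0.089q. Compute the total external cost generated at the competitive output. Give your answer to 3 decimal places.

450.601

Market equilibrium (private): 16.962 + 2.023q = 163.183 - 1.965q → q_m = 36.6652.
Total external cost = ∫₀^{q_m} (10.658 + 0.089q) dq = 10.658×36.6652 + ½×0.089×36.6652² = 450.6007.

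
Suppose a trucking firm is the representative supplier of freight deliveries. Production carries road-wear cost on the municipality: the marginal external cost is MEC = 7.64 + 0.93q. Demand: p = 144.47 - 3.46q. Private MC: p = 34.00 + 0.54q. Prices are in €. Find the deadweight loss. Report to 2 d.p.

Market equilibrium (private): 34.00 + 0.54q = 144.47 - 3.46q → q_m = 27.6175.
Social marginal cost = private MC + MEC = 41.64 + 1.47q.
Set SMC = demand: 41.64 + 1.47q = 144.47 - 3.46q → q* = 20.8580.
The loss is the area between SMC and demand from q* to q_m; with linear curves that's a triangle of height MEC(q_m).
DWL = ½ × 6.7595 × 33.3243 = 112.6278.

DWL = €112.63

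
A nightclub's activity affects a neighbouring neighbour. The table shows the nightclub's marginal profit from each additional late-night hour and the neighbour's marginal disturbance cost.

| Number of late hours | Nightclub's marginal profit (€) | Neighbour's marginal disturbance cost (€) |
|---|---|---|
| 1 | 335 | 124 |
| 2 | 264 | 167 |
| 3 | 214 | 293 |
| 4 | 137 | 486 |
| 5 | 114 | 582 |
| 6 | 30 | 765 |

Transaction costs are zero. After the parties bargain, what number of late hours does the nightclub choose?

2

Bargaining reaches the level where marginal profit last exceeds marginal disturbance cost.
That holds through level 2 (264 ≥ 167) but not at 3 (214 < 293).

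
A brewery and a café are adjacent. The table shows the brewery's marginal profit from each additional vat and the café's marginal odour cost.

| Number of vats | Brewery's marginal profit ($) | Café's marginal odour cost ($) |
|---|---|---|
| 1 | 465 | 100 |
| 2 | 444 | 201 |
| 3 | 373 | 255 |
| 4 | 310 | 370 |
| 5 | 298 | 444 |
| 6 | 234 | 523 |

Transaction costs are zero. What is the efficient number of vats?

3

Bargaining reaches the level where marginal profit last exceeds marginal odour cost.
That holds through level 3 (373 ≥ 255) but not at 4 (310 < 370).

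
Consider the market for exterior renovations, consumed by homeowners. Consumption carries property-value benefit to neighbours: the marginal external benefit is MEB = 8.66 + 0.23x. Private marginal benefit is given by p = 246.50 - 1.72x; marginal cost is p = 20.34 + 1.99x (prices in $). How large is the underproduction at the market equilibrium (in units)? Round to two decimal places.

Market equilibrium (private): 20.34 + 1.99x = 246.50 - 1.72x → x_m = 60.9596.
Social marginal benefit = demand + MEB = 255.16 - 1.49x.
Set SMB = MC: 255.16 - 1.49x = 20.34 + 1.99x → x* = 67.4770.
Gap = |60.9596 − 67.4770| = 6.5174.

6.52 units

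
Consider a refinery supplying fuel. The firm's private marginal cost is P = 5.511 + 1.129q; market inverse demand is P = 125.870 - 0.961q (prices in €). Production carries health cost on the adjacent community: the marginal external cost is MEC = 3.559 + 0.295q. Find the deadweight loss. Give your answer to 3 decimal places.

Market equilibrium (private): 5.511 + 1.129q = 125.870 - 0.961q → q_m = 57.5880.
Social marginal cost = private MC + MEC = 9.070 + 1.424q.
Set SMC = demand: 9.070 + 1.424q = 125.870 - 0.961q → q* = 48.9727.
The welfare-loss triangle has base |q_m − q*| and height MEC(q_m) (the vertical gap between SMC and demand is zero at q* and MEC at q_m).
DWL = ½ × 8.6153 × 20.5475 = 88.5114.

DWL = €88.511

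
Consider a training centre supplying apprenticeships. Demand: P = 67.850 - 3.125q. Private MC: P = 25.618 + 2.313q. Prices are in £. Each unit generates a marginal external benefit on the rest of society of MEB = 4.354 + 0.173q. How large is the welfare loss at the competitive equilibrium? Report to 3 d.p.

DWL = £3.083

Market equilibrium (private): 25.618 + 2.313q = 67.850 - 3.125q → q_m = 7.7661.
Social marginal cost = private MC − MEB = 21.264 + 2.140q.
Set SMC = demand: 21.264 + 2.140q = 67.850 - 3.125q → q* = 8.8482.
Between q* and q_m the wedge demand − SMC runs linearly from 0 to MEB(q_m), so the loss is a triangle.
DWL = ½ × 1.0821 × 5.6975 = 3.0826.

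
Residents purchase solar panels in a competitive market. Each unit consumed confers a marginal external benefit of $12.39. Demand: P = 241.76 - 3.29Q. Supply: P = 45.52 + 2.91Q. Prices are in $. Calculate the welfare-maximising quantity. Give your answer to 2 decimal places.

Social marginal benefit = demand + MEB = 254.15 - 3.29Q.
Set SMB = MC: 254.15 - 3.29Q = 45.52 + 2.91Q → Q* = 33.6500.

Q* = 33.65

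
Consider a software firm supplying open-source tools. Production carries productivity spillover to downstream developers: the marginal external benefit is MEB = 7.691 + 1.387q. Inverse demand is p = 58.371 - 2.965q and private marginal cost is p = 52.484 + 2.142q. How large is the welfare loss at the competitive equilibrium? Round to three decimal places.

DWL = 11.600

Market equilibrium (private): 52.484 + 2.142q = 58.371 - 2.965q → q_m = 1.1527.
Social marginal cost = private MC − MEB = 44.793 + 0.755q.
Set SMC = demand: 44.793 + 0.755q = 58.371 - 2.965q → q* = 3.6500.
Height of the DWL triangle at q_m is demand(q_m) − SMC(q_m) = MEB(q_m) = 9.2898.
DWL = ½ × 2.4973 × 9.2898 = 11.5997.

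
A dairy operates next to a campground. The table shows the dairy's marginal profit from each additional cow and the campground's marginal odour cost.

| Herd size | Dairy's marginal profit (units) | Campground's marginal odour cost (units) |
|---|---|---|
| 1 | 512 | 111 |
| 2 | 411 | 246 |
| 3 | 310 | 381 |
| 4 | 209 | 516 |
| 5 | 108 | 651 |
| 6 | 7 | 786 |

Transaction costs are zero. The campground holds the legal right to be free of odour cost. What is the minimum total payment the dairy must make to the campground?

Efficient level: marginal profit ≥ marginal odour cost through level 2, so k* = 2.
With the campground holding the right, the dairy must at least compensate total damage at k*: 111 + 246 = 357.

357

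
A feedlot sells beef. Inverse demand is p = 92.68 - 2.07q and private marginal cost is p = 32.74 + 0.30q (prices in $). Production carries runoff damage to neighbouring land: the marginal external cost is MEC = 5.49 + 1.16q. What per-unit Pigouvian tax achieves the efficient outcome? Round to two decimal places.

tax = $23.38 per unit

Social marginal cost = private MC + MEC = 38.23 + 1.46q.
Set SMC = demand: 38.23 + 1.46q = 92.68 - 2.07q → q* = 15.4249.
The Pigouvian tax equals MEC at q*: 5.49 + 1.16×15.4249 = 23.3829.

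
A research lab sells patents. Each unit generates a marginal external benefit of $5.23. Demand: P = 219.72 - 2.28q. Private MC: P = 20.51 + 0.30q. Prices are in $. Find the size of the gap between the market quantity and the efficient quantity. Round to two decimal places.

2.03 units

Market equilibrium (private): 20.51 + 0.30q = 219.72 - 2.28q → q_m = 77.2132.
Social marginal cost = private MC − MEB = 15.28 + 0.30q.
Set SMC = demand: 15.28 + 0.30q = 219.72 - 2.28q → q* = 79.2403.
Gap = |77.2132 − 79.2403| = 2.0271.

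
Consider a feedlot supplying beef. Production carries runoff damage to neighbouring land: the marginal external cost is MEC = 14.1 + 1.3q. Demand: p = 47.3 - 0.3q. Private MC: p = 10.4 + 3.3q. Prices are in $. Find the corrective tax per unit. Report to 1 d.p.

tax = $20.1 per unit

Social marginal cost = private MC + MEC = 24.5 + 4.6q.
Set SMC = demand: 24.5 + 4.6q = 47.3 - 0.3q → q* = 4.6531.
The Pigouvian tax equals MEC at q*: 14.1 + 1.3×4.6531 = 20.1490.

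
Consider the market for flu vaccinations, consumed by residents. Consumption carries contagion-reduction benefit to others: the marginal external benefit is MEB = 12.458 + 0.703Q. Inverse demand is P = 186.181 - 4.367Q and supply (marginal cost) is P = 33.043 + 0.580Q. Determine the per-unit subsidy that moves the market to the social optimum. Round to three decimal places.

Social marginal benefit = demand + MEB = 198.639 - 3.664Q.
Set SMB = MC: 198.639 - 3.664Q = 33.043 + 0.580Q → Q* = 39.0189.
The Pigouvian subsidy equals MEB at Q*: 12.458 + 0.703×39.0189 = 39.8883.

subsidy = 39.888 per unit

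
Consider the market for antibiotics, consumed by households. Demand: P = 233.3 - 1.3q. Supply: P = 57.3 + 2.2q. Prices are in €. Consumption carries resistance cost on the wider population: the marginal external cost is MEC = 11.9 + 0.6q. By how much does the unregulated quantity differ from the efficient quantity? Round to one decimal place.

10.3 units

Market equilibrium (private): 57.3 + 2.2q = 233.3 - 1.3q → q_m = 50.2857.
Social marginal benefit = demand − MEC = 221.4 - 1.9q.
Set SMB = MC: 221.4 - 1.9q = 57.3 + 2.2q → q* = 40.0244.
Gap = |50.2857 − 40.0244| = 10.2613.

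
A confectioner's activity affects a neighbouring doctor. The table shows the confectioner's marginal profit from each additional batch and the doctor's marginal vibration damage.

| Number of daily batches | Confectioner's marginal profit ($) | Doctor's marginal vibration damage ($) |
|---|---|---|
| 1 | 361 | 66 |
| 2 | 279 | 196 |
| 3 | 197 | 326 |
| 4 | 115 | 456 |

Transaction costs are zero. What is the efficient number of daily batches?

2

Bargaining reaches the level where marginal profit last exceeds marginal vibration damage.
That holds through level 2 (279 ≥ 196) but not at 3 (197 < 326).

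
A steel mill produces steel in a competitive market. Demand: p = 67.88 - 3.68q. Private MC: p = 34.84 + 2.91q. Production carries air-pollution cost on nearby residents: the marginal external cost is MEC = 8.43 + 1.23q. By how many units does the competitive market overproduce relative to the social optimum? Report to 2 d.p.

1.87 units

Market equilibrium (private): 34.84 + 2.91q = 67.88 - 3.68q → q_m = 5.0137.
Social marginal cost = private MC + MEC = 43.27 + 4.14q.
Set SMC = demand: 43.27 + 4.14q = 67.88 - 3.68q → q* = 3.1471.
Gap = |5.0137 − 3.1471| = 1.8666.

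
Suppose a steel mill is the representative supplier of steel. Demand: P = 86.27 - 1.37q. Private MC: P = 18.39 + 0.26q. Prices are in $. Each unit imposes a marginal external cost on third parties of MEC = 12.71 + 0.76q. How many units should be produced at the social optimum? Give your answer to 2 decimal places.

Social marginal cost = private MC + MEC = 31.10 + 1.02q.
Set SMC = demand: 31.10 + 1.02q = 86.27 - 1.37q → q* = 23.0837.

q* = 23.08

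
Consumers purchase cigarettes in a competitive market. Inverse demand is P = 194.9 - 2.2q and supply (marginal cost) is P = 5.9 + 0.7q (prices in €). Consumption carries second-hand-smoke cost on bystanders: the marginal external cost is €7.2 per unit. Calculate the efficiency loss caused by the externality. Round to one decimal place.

Market equilibrium (private): 5.9 + 0.7q = 194.9 - 2.2q → q_m = 65.1724.
Social marginal benefit = demand − MEC = 187.7 - 2.2q.
Set SMB = MC: 187.7 - 2.2q = 5.9 + 0.7q → q* = 62.6897.
Between q* and q_m the wedge MC − SMB runs linearly from 0 to MEC(q_m), so the loss is a triangle.
DWL = ½ × 2.4827 × 7.2000 = 8.9377.

DWL = €8.9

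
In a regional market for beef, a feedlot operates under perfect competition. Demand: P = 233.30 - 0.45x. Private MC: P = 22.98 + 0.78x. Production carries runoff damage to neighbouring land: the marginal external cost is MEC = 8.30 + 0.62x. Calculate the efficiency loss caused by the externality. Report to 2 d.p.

Market equilibrium (private): 22.98 + 0.78x = 233.30 - 0.45x → x_m = 170.9919.
Social marginal cost = private MC + MEC = 31.28 + 1.40x.
Set SMC = demand: 31.28 + 1.40x = 233.30 - 0.45x → x* = 109.2000.
Between x* and x_m the wedge SMC − demand runs linearly from 0 to MEC(x_m), so the loss is a triangle.
DWL = ½ × 61.7919 × 114.3150 = 3531.8705.

DWL = 3531.87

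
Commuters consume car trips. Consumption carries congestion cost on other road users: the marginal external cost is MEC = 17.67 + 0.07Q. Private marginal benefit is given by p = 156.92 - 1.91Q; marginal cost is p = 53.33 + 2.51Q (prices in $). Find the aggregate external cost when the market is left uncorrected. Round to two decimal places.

$433.35

Market equilibrium (private): 53.33 + 2.51Q = 156.92 - 1.91Q → Q_m = 23.4367.
Total external cost = ∫₀^{Q_m} (17.67 + 0.07Q) dQ = 17.67×23.4367 + ½×0.07×23.4367² = 433.3513.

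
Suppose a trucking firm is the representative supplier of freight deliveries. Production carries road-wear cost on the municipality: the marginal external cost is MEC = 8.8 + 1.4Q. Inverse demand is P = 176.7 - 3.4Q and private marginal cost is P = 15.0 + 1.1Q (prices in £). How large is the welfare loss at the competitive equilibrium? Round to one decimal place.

Market equilibrium (private): 15.0 + 1.1Q = 176.7 - 3.4Q → Q_m = 35.9333.
Social marginal cost = private MC + MEC = 23.8 + 2.5Q.
Set SMC = demand: 23.8 + 2.5Q = 176.7 - 3.4Q → Q* = 25.9153.
Between Q* and Q_m the wedge SMC − demand runs linearly from 0 to MEC(Q_m), so the loss is a triangle.
DWL = ½ × 10.0180 × 59.1067 = 296.0655.

DWL = £296.1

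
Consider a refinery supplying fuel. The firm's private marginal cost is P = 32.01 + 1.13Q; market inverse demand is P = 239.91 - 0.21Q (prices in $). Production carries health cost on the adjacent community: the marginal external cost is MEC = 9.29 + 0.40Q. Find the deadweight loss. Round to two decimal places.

DWL = $1462.87

Market equilibrium (private): 32.01 + 1.13Q = 239.91 - 0.21Q → Q_m = 155.1493.
Social marginal cost = private MC + MEC = 41.30 + 1.53Q.
Set SMC = demand: 41.30 + 1.53Q = 239.91 - 0.21Q → Q* = 114.1437.
Between Q* and Q_m the wedge SMC − demand runs linearly from 0 to MEC(Q_m), so the loss is a triangle.
DWL = ½ × 41.0056 × 71.3497 = 1462.8686.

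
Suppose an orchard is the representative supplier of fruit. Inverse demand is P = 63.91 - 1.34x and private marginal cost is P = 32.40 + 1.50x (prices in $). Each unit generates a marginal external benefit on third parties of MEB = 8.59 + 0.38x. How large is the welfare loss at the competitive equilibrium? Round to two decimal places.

Market equilibrium (private): 32.40 + 1.50x = 63.91 - 1.34x → x_m = 11.0951.
Social marginal cost = private MC − MEB = 23.81 + 1.12x.
Set SMC = demand: 23.81 + 1.12x = 63.91 - 1.34x → x* = 16.3008.
The loss is the area between SMC and demand from x* to x_m; with linear curves that's a triangle of height MEB(x_m).
DWL = ½ × 5.2057 × 12.8061 = 33.3324.

DWL = $33.33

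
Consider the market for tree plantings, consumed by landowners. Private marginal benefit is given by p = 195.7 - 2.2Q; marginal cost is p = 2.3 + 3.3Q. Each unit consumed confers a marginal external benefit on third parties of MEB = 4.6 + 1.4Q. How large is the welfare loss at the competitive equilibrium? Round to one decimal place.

DWL = 353.4

Market equilibrium (private): 2.3 + 3.3Q = 195.7 - 2.2Q → Q_m = 35.1636.
Social marginal benefit = demand + MEB = 200.3 - 0.8Q.
Set SMB = MC: 200.3 - 0.8Q = 2.3 + 3.3Q → Q* = 48.2927.
The loss is the area between SMB and MC from Q* to Q_m; with linear curves that's a triangle of height MEB(Q_m).
DWL = ½ × 13.1291 × 53.8291 = 353.3638.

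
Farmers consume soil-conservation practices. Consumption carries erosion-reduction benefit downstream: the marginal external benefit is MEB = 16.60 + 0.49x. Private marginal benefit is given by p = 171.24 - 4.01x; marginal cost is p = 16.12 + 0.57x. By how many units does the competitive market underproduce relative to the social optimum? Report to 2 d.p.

Market equilibrium (private): 16.12 + 0.57x = 171.24 - 4.01x → x_m = 33.8690.
Social marginal benefit = demand + MEB = 187.84 - 3.52x.
Set SMB = MC: 187.84 - 3.52x = 16.12 + 0.57x → x* = 41.9853.
Gap = |33.8690 − 41.9853| = 8.1163.

8.12 units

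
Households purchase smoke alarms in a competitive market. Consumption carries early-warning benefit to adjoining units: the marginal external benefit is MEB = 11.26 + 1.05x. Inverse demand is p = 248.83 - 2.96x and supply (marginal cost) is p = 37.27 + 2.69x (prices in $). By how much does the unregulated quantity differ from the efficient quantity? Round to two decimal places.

10.99 units

Market equilibrium (private): 37.27 + 2.69x = 248.83 - 2.96x → x_m = 37.4442.
Social marginal benefit = demand + MEB = 260.09 - 1.91x.
Set SMB = MC: 260.09 - 1.91x = 37.27 + 2.69x → x* = 48.4391.
Gap = |37.4442 − 48.4391| = 10.9949.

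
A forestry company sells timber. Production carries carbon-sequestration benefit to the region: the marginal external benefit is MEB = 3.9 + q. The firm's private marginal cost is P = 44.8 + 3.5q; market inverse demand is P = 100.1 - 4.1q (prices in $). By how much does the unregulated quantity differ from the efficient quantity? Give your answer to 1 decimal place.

Market equilibrium (private): 44.8 + 3.5q = 100.1 - 4.1q → q_m = 7.2763.
Social marginal cost = private MC − MEB = 40.9 + 2.5q.
Set SMC = demand: 40.9 + 2.5q = 100.1 - 4.1q → q* = 8.9697.
Gap = |7.2763 − 8.9697| = 1.6934.

1.7 units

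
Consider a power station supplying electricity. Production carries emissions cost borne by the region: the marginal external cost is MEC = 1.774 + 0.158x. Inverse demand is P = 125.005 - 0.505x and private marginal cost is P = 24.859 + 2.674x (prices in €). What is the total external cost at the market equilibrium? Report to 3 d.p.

Market equilibrium (private): 24.859 + 2.674x = 125.005 - 0.505x → x_m = 31.5024.
Total external cost = ∫₀^{x_m} (1.774 + 0.158x) dx = 1.774×31.5024 + ½×0.158×31.5024² = 134.2850.

€134.285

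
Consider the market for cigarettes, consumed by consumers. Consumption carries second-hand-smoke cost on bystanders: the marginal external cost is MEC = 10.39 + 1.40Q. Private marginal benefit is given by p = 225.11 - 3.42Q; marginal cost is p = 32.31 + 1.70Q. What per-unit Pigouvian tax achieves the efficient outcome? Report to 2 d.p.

tax = 49.56 per unit

Social marginal benefit = demand − MEC = 214.72 - 4.82Q.
Set SMB = MC: 214.72 - 4.82Q = 32.31 + 1.70Q → Q* = 27.9770.
The Pigouvian tax equals MEC at Q*: 10.39 + 1.40×27.9770 = 49.5578.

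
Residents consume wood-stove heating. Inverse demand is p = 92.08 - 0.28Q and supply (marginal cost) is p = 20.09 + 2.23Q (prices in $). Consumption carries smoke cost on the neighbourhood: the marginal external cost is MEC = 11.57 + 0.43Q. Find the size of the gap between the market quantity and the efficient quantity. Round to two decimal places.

8.13 units

Market equilibrium (private): 20.09 + 2.23Q = 92.08 - 0.28Q → Q_m = 28.6813.
Social marginal benefit = demand − MEC = 80.51 - 0.71Q.
Set SMB = MC: 80.51 - 0.71Q = 20.09 + 2.23Q → Q* = 20.5510.
Gap = |28.6813 − 20.5510| = 8.1303.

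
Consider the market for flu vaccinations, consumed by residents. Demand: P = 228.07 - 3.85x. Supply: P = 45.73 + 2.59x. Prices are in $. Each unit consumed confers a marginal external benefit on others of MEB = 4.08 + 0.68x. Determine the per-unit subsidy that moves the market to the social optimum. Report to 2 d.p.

subsidy = $26.09 per unit

Social marginal benefit = demand + MEB = 232.15 - 3.17x.
Set SMB = MC: 232.15 - 3.17x = 45.73 + 2.59x → x* = 32.3646.
The Pigouvian subsidy equals MEB at x*: 4.08 + 0.68×32.3646 = 26.0879.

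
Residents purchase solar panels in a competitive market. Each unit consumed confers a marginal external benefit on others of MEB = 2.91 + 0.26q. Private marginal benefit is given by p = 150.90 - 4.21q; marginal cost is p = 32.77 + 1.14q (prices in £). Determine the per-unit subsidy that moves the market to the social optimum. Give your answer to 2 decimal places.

Social marginal benefit = demand + MEB = 153.81 - 3.95q.
Set SMB = MC: 153.81 - 3.95q = 32.77 + 1.14q → q* = 23.7800.
The Pigouvian subsidy equals MEB at q*: 2.91 + 0.26×23.7800 = 9.0928.

subsidy = £9.09 per unit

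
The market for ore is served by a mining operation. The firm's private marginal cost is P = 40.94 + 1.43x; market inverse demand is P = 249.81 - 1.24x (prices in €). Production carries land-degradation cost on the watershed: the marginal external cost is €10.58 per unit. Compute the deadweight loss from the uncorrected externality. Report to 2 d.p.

Market equilibrium (private): 40.94 + 1.43x = 249.81 - 1.24x → x_m = 78.2285.
Social marginal cost = private MC + MEC = 51.52 + 1.43x.
Set SMC = demand: 51.52 + 1.43x = 249.81 - 1.24x → x* = 74.2659.
The loss is the area between SMC and demand from x* to x_m; with linear curves that's a triangle of height MEC(x_m).
DWL = ½ × 3.9626 × 10.5800 = 20.9622.

DWL = €20.96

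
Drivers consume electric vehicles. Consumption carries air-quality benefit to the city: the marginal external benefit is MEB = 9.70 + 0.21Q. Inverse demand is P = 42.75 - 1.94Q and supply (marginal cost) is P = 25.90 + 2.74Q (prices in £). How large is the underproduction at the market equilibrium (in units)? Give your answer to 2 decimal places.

Market equilibrium (private): 25.90 + 2.74Q = 42.75 - 1.94Q → Q_m = 3.6004.
Social marginal benefit = demand + MEB = 52.45 - 1.73Q.
Set SMB = MC: 52.45 - 1.73Q = 25.90 + 2.74Q → Q* = 5.9396.
Gap = |3.6004 − 5.9396| = 2.3392.

2.34 units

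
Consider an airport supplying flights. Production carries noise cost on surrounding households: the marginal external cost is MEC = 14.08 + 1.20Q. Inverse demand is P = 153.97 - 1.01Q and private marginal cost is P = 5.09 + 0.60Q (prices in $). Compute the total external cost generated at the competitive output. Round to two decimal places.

Market equilibrium (private): 5.09 + 0.60Q = 153.97 - 1.01Q → Q_m = 92.4720.
Total external cost = ∫₀^{Q_m} (14.08 + 1.20Q) dQ = 14.08×92.4720 + ½×1.20×92.4720² = 6432.6482.

$6432.65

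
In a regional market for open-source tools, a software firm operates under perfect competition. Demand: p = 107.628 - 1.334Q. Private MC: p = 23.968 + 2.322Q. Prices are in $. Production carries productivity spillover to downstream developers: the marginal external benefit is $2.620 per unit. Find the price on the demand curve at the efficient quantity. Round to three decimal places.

P = $76.146

Social marginal cost = private MC − MEB = 21.348 + 2.322Q.
Set SMC = demand: 21.348 + 2.322Q = 107.628 - 1.334Q → Q* = 23.5996.
Consumer price on the demand curve at Q*: 107.628 − 1.334×23.5996 = 76.1461.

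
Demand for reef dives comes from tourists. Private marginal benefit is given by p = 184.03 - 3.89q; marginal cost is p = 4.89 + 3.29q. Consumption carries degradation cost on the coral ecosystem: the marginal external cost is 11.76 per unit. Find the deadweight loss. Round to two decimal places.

DWL = 9.63

Market equilibrium (private): 4.89 + 3.29q = 184.03 - 3.89q → q_m = 24.9499.
Social marginal benefit = demand − MEC = 172.27 - 3.89q.
Set SMB = MC: 172.27 - 3.89q = 4.89 + 3.29q → q* = 23.3120.
The loss is the area between SMB and MC from q* to q_m; with linear curves that's a triangle of height MEC(q_m).
DWL = ½ × 1.6379 × 11.7600 = 9.6309.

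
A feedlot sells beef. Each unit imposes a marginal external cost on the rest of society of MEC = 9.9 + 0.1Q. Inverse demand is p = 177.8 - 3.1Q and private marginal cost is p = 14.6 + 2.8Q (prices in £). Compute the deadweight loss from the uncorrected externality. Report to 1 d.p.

DWL = £13.4

Market equilibrium (private): 14.6 + 2.8Q = 177.8 - 3.1Q → Q_m = 27.6610.
Social marginal cost = private MC + MEC = 24.5 + 2.9Q.
Set SMC = demand: 24.5 + 2.9Q = 177.8 - 3.1Q → Q* = 25.5500.
The welfare-loss triangle has base |Q_m − Q*| and height MEC(Q_m) (the vertical gap between SMC and demand is zero at Q* and MEC at Q_m).
DWL = ½ × 2.1110 × 12.6661 = 13.3691.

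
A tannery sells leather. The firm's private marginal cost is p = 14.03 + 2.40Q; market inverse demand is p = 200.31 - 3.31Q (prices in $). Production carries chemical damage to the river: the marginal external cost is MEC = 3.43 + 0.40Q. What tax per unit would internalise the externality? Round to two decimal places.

tax = $15.40 per unit

Social marginal cost = private MC + MEC = 17.46 + 2.80Q.
Set SMC = demand: 17.46 + 2.80Q = 200.31 - 3.31Q → Q* = 29.9264.
The Pigouvian tax equals MEC at Q*: 3.43 + 0.40×29.9264 = 15.4006.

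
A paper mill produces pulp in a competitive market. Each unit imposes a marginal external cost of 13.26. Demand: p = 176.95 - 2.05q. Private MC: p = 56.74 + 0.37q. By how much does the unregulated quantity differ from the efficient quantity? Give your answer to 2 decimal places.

5.48 units

Market equilibrium (private): 56.74 + 0.37q = 176.95 - 2.05q → q_m = 49.6736.
Social marginal cost = private MC + MEC = 70.00 + 0.37q.
Set SMC = demand: 70.00 + 0.37q = 176.95 - 2.05q → q* = 44.1942.
Gap = |49.6736 − 44.1942| = 5.4794.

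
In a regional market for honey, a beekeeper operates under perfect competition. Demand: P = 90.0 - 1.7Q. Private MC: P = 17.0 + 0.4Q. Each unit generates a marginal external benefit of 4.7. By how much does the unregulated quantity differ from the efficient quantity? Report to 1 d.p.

Market equilibrium (private): 17.0 + 0.4Q = 90.0 - 1.7Q → Q_m = 34.7619.
Social marginal cost = private MC − MEB = 12.3 + 0.4Q.
Set SMC = demand: 12.3 + 0.4Q = 90.0 - 1.7Q → Q* = 37.0000.
Gap = |34.7619 − 37.0000| = 2.2381.

2.2 units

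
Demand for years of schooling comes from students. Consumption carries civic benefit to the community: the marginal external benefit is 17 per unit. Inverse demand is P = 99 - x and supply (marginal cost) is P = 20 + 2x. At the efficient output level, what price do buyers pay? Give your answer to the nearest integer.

Social marginal benefit = demand + MEB = 116 - x.
Set SMB = MC: 116 - x = 20 + 2x → x* = 32.0000.
Consumer price on the demand curve at x*: 99 − 1×32.0000 = 67.0000.

P = 67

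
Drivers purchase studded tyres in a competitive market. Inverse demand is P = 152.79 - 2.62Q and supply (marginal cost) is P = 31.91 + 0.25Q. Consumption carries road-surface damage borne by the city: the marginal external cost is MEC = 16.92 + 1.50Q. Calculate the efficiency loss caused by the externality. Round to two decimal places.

DWL = 734.06

Market equilibrium (private): 31.91 + 0.25Q = 152.79 - 2.62Q → Q_m = 42.1185.
Social marginal benefit = demand − MEC = 135.87 - 4.12Q.
Set SMB = MC: 135.87 - 4.12Q = 31.91 + 0.25Q → Q* = 23.7895.
Between Q* and Q_m the wedge MC − SMB runs linearly from 0 to MEC(Q_m), so the loss is a triangle.
DWL = ½ × 18.3290 × 80.0977 = 734.0554.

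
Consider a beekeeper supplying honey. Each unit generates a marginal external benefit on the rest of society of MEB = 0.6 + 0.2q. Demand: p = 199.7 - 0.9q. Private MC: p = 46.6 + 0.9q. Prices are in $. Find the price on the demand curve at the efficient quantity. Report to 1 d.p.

Social marginal cost = private MC − MEB = 46.0 + 0.7q.
Set SMC = demand: 46.0 + 0.7q = 199.7 - 0.9q → q* = 96.0625.
Consumer price on the demand curve at q*: 199.7 − 0.9×96.0625 = 113.2438.

P = $113.2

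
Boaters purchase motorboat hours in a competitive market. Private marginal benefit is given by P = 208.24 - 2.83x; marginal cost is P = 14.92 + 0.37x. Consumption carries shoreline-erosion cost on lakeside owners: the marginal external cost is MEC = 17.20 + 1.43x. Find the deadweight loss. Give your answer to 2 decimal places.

Market equilibrium (private): 14.92 + 0.37x = 208.24 - 2.83x → x_m = 60.4125.
Social marginal benefit = demand − MEC = 191.04 - 4.26x.
Set SMB = MC: 191.04 - 4.26x = 14.92 + 0.37x → x* = 38.0389.
Height of the DWL triangle at x_m is MC(x_m) − SMB(x_m) = MEC(x_m) = 103.5899.
DWL = ½ × 22.3736 × 103.5899 = 1158.8395.

DWL = 1158.84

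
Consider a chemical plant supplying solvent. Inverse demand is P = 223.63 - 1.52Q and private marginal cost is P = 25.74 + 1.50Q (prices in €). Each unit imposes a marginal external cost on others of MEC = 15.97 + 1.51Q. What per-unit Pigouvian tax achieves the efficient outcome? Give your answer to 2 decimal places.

Social marginal cost = private MC + MEC = 41.71 + 3.01Q.
Set SMC = demand: 41.71 + 3.01Q = 223.63 - 1.52Q → Q* = 40.1589.
The Pigouvian tax equals MEC at Q*: 15.97 + 1.51×40.1589 = 76.6099.

tax = €76.61 per unit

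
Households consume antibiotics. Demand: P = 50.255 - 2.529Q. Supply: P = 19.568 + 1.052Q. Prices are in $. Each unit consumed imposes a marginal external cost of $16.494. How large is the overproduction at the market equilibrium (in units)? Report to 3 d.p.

4.606 units

Market equilibrium (private): 19.568 + 1.052Q = 50.255 - 2.529Q → Q_m = 8.5694.
Social marginal benefit = demand − MEC = 33.761 - 2.529Q.
Set SMB = MC: 33.761 - 2.529Q = 19.568 + 1.052Q → Q* = 3.9634.
Gap = |8.5694 − 3.9634| = 4.6060.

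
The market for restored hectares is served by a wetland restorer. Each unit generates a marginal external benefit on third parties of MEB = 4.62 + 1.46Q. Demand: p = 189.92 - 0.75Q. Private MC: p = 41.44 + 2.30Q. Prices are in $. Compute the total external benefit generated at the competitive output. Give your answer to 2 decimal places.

Market equilibrium (private): 41.44 + 2.30Q = 189.92 - 0.75Q → Q_m = 48.6820.
Total external benefit = ∫₀^{Q_m} (4.62 + 1.46Q) dQ = 4.62×48.6820 + ½×1.46×48.6820² = 1954.9649.

$1954.96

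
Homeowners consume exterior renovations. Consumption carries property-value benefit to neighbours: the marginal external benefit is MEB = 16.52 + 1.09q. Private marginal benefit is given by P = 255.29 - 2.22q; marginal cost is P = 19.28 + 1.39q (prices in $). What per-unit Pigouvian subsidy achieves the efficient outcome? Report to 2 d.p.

Social marginal benefit = demand + MEB = 271.81 - 1.13q.
Set SMB = MC: 271.81 - 1.13q = 19.28 + 1.39q → q* = 100.2103.
The Pigouvian subsidy equals MEB at q*: 16.52 + 1.09×100.2103 = 125.7492.

subsidy = $125.75 per unit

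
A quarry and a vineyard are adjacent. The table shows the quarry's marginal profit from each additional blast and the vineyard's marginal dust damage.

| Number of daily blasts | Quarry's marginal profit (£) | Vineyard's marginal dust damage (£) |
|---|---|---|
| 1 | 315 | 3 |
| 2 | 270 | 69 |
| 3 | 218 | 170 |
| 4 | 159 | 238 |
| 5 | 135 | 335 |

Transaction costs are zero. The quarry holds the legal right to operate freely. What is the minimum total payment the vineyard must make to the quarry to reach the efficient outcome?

Left alone the quarry would choose level 5 (marginal profit stays positive).
Efficient level: k* = 3 (marginal profit ≥ marginal dust damage through 3).
The vineyard must at least cover the quarry's forgone profit from cutting 5→3: 159 + 135 = 294.

£294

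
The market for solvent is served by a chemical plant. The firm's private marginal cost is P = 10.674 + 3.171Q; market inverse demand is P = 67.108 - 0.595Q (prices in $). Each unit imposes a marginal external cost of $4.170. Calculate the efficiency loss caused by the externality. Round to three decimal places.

Market equilibrium (private): 10.674 + 3.171Q = 67.108 - 0.595Q → Q_m = 14.9851.
Social marginal cost = private MC + MEC = 14.844 + 3.171Q.
Set SMC = demand: 14.844 + 3.171Q = 67.108 - 0.595Q → Q* = 13.8779.
Between Q* and Q_m the wedge SMC − demand runs linearly from 0 to MEC(Q_m), so the loss is a triangle.
DWL = ½ × 1.1072 × 4.1700 = 2.3085.

DWL = $2.309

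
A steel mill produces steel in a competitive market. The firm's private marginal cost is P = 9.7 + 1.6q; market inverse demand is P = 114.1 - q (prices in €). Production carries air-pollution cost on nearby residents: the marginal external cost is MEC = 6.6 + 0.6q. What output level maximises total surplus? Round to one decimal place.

q* = 30.6

Social marginal cost = private MC + MEC = 16.3 + 2.2q.
Set SMC = demand: 16.3 + 2.2q = 114.1 - q → q* = 30.5625.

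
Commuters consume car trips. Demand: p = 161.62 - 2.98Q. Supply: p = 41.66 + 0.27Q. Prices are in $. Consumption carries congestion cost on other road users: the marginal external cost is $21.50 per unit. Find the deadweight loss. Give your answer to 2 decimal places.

Market equilibrium (private): 41.66 + 0.27Q = 161.62 - 2.98Q → Q_m = 36.9108.
Social marginal benefit = demand − MEC = 140.12 - 2.98Q.
Set SMB = MC: 140.12 - 2.98Q = 41.66 + 0.27Q → Q* = 30.2954.
Height of the DWL triangle at Q_m is MC(Q_m) − SMB(Q_m) = MEC(Q_m) = 21.5000.
DWL = ½ × 6.6154 × 21.5000 = 71.1156.

DWL = $71.12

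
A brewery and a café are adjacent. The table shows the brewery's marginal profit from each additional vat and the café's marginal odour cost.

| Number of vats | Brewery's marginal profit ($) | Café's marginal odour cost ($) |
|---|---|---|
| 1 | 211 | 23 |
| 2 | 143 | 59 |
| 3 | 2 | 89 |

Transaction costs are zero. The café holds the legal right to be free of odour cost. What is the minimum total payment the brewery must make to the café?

$82

Efficient level: marginal profit ≥ marginal odour cost through level 2, so k* = 2.
With the café holding the right, the brewery must at least compensate total damage at k*: 23 + 59 = 82.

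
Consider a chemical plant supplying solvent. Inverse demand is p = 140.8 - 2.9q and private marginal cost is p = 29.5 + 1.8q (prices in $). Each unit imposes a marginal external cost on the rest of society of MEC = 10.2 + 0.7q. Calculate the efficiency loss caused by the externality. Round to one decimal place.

DWL = $66.4

Market equilibrium (private): 29.5 + 1.8q = 140.8 - 2.9q → q_m = 23.6809.
Social marginal cost = private MC + MEC = 39.7 + 2.5q.
Set SMC = demand: 39.7 + 2.5q = 140.8 - 2.9q → q* = 18.7222.
Height of the DWL triangle at q_m is SMC(q_m) − demand(q_m) = MEC(q_m) = 26.7766.
DWL = ½ × 4.9587 × 26.7766 = 66.3886.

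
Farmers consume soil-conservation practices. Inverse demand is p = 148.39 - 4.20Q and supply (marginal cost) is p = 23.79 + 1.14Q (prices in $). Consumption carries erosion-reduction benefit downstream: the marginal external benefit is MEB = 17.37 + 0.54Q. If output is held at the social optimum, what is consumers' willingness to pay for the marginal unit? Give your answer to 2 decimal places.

P = $24.17

Social marginal benefit = demand + MEB = 165.76 - 3.66Q.
Set SMB = MC: 165.76 - 3.66Q = 23.79 + 1.14Q → Q* = 29.5771.
Consumer price on the demand curve at Q*: 148.39 − 4.20×29.5771 = 24.1662.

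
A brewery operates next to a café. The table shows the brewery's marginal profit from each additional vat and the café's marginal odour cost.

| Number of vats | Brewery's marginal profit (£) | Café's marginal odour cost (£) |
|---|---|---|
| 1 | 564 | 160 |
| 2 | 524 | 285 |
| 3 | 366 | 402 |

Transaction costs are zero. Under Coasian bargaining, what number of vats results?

Bargaining reaches the level where marginal profit last exceeds marginal odour cost.
That holds through level 2 (524 ≥ 285) but not at 3 (366 < 402).

2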